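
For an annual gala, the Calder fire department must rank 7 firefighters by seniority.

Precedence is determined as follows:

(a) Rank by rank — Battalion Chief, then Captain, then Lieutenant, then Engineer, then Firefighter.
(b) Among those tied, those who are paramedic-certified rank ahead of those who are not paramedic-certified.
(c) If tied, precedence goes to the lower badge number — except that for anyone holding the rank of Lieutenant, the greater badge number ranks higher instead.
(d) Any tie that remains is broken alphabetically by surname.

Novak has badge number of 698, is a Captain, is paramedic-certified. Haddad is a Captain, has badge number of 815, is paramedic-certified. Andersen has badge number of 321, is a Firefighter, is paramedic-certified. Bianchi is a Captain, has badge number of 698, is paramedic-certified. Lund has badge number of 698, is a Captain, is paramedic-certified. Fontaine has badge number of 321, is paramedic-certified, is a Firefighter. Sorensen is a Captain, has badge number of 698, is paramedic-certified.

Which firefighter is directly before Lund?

Bianchi

By rank: Bianchi, Lund, Novak, Sorensen and Haddad (Captain); then Andersen and Fontaine (Firefighter).
Bianchi, Lund, Novak, Sorensen and Haddad are each paramedic-certified, so the next rule applies.
Among Bianchi, Lund, Novak, Sorensen and Haddad, by badge number (lower first): Bianchi, Lund, Novak and Sorensen (698) before Haddad (815).
Among Bianchi, Lund, Novak and Sorensen, alphabetically by surname: Bianchi before Lund before Novak before Sorensen.
Andersen and Fontaine are each paramedic-certified, so the next rule applies.
Andersen and Fontaine both have badge number 321, so the next rule applies.
Among Andersen and Fontaine, alphabetically by surname: Andersen before Fontaine.
Order: Bianchi, Lund, Novak, Sorensen, Haddad, Andersen, Fontaine.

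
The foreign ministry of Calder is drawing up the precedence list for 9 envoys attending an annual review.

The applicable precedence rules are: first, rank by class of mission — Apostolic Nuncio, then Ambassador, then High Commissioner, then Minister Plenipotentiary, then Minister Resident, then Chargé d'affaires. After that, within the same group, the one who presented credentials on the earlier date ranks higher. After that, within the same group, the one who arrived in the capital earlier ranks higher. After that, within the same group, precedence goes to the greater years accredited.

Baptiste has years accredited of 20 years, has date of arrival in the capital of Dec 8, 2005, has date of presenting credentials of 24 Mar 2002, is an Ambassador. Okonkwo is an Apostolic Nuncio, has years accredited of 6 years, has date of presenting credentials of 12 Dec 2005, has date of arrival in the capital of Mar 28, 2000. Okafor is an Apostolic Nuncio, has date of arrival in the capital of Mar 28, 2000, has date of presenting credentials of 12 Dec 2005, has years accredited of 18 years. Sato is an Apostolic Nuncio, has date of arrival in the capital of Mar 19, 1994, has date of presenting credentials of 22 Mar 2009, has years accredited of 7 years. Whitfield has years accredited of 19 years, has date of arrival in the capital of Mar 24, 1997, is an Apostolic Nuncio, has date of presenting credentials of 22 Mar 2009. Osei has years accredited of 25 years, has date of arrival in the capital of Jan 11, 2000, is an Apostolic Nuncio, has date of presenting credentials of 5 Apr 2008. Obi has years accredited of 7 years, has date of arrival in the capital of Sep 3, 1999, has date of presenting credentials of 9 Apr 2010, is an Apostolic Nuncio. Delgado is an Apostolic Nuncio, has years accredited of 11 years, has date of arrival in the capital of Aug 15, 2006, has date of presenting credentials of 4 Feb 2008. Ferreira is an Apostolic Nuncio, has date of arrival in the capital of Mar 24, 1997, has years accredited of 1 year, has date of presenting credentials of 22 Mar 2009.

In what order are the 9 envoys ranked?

Okafor, Okonkwo, Delgado, Osei, Sato, Whitfield, Ferreira, Obi, Baptiste

By class of mission: Okafor, Okonkwo, Delgado, Osei, Sato, Whitfield, Ferreira and Obi (Apostolic Nuncio); then Baptiste (Ambassador).
Among Okafor, Okonkwo, Delgado, Osei, Sato, Whitfield, Ferreira and Obi, by date of presenting credentials (earlier first): Okafor and Okonkwo (12 Dec 2005) before Delgado (4 Feb 2008) before Osei (5 Apr 2008) before Sato, Whitfield and Ferreira (22 Mar 2009) before Obi (9 Apr 2010).
Okafor and Okonkwo both have date of arrival in the capital Mar 28, 2000, so the next rule applies.
Among Okafor and Okonkwo, by years accredited (higher first): Okafor (18 years) before Okonkwo (6 years).
Among Sato, Whitfield and Ferreira, by date of arrival in the capital (earlier first): Sato (Mar 19, 1994) before Whitfield and Ferreira (Mar 24, 1997).
Among Whitfield and Ferreira, by years accredited (higher first): Whitfield (19 years) before Ferreira (1 year).
Full order: Okafor, Okonkwo, Delgado, Osei, Sato, Whitfield, Ferreira, Obi, Baptiste.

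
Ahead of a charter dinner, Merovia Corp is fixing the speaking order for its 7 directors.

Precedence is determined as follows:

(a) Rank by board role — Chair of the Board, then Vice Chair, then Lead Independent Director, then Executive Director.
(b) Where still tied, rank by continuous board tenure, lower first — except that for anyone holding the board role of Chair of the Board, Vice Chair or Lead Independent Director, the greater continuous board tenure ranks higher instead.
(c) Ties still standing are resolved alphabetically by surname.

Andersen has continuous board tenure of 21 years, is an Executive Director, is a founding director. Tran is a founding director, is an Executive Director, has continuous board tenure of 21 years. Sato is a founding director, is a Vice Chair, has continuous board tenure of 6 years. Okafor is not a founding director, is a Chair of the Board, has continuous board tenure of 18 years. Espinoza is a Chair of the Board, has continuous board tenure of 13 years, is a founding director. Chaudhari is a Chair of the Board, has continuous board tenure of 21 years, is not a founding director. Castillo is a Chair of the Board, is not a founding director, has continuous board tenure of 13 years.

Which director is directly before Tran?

By board role: Chaudhari, Okafor, Castillo and Espinoza (Chair of the Board); then Sato (Vice Chair); then Andersen and Tran (Executive Director).
Among Chaudhari, Okafor, Castillo and Espinoza, by continuous board tenure (higher first) (reversed rule for this group): Chaudhari (21 years) before Okafor (18 years) before Castillo and Espinoza (13 years).
Among Castillo and Espinoza, alphabetically by surname: Castillo before Espinoza.
Andersen and Tran both have continuous board tenure 21 years, so the next rule applies.
Among Andersen and Tran, alphabetically by surname: Andersen before Tran.
Order: Chaudhari, Okafor, Castillo, Espinoza, Sato, Andersen, Tran.

Andersen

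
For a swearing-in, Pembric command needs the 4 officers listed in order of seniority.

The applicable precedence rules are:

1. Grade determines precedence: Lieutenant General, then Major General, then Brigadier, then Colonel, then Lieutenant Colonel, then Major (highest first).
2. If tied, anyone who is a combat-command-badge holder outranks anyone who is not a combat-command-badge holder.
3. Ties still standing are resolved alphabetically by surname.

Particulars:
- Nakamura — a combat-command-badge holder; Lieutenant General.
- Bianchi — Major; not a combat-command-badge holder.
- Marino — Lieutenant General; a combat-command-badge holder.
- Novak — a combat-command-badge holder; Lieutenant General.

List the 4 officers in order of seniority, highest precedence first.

Marino, Nakamura, Novak, Bianchi

By grade: Marino, Nakamura and Novak (Lieutenant General); then Bianchi (Major).
Marino, Nakamura and Novak are each a combat-command-badge holder, so the next rule applies.
Among Marino, Nakamura and Novak, alphabetically by surname: Marino before Nakamura before Novak.
Full order: Marino, Nakamura, Novak, Bianchi.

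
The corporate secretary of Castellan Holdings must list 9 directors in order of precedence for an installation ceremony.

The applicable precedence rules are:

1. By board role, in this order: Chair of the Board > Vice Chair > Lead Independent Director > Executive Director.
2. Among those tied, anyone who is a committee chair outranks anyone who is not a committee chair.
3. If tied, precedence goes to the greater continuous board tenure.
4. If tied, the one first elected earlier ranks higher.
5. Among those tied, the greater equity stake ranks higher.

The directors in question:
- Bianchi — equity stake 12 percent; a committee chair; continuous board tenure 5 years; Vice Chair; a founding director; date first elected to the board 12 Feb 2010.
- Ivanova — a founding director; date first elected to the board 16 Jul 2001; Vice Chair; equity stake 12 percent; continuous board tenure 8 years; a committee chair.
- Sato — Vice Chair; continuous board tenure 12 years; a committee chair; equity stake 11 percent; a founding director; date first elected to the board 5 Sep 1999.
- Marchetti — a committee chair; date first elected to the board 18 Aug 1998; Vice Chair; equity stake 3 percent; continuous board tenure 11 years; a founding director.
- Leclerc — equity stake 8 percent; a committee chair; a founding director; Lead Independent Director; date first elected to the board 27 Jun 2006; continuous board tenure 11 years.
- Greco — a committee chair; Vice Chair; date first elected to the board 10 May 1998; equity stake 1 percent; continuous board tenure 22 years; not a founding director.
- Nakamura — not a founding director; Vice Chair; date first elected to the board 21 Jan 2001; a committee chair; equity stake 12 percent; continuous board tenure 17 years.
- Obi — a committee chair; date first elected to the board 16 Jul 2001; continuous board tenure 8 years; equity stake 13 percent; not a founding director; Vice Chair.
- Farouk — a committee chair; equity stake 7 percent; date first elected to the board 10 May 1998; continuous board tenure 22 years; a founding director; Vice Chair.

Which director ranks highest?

By board role: Farouk, Greco, Nakamura, Sato, Marchetti, Obi, Ivanova and Bianchi (Vice Chair); then Leclerc (Lead Independent Director).
Farouk, Greco, Nakamura, Sato, Marchetti, Obi, Ivanova and Bianchi are each a committee chair, so the next rule applies.
Among Farouk, Greco, Nakamura, Sato, Marchetti, Obi, Ivanova and Bianchi, by continuous board tenure (higher first): Farouk and Greco (22 years) before Nakamura (17 years) before Sato (12 years) before Marchetti (11 years) before Obi and Ivanova (8 years) before Bianchi (5 years).
Farouk and Greco both have date first elected to the board 10 May 1998, so the next rule applies.
Among Farouk and Greco, by equity stake (higher first): Farouk (7 percent) before Greco (1 percent).
Obi and Ivanova both have date first elected to the board 16 Jul 2001, so the next rule applies.
Among Obi and Ivanova, by equity stake (higher first): Obi (13 percent) before Ivanova (12 percent).
Order: Farouk, Greco, Nakamura, Sato, Marchetti, Obi, Ivanova, Bianchi, Leclerc.

Farouk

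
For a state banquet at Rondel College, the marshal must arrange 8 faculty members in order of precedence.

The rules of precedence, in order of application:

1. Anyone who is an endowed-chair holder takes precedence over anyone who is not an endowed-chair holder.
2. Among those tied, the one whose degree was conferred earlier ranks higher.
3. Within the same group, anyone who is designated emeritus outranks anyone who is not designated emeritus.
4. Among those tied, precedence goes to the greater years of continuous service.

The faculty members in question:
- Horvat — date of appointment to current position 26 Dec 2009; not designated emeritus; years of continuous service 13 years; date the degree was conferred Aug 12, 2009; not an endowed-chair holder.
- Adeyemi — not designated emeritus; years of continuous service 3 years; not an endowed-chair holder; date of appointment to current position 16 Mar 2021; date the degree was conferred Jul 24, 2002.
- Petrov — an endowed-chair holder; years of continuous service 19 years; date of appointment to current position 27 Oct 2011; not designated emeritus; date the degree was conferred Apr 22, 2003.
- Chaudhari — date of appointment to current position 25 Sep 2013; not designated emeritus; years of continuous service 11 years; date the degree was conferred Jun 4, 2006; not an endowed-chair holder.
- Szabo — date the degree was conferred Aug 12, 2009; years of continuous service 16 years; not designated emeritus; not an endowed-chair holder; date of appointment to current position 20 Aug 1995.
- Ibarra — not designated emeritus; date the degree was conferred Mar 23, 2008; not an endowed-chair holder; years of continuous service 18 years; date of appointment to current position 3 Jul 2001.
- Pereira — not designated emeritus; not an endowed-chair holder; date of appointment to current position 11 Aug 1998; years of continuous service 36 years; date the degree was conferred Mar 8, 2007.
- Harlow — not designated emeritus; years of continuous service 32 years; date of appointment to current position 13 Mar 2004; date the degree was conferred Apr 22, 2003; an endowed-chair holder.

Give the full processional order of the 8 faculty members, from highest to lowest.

Harlow, Petrov, Adeyemi, Chaudhari, Pereira, Ibarra, Szabo, Horvat

By the first rule: Harlow and Petrov (both an endowed-chair holder); then Adeyemi, Chaudhari, Pereira, Ibarra, Szabo and Horvat (each not an endowed-chair holder).
Harlow and Petrov both have date the degree was conferred Apr 22, 2003, so the next rule applies.
Harlow and Petrov are each not designated emeritus, so the next rule applies.
Among Harlow and Petrov, by years of continuous service (higher first): Harlow (32 years) before Petrov (19 years).
Among Adeyemi, Chaudhari, Pereira, Ibarra, Szabo and Horvat, by date the degree was conferred (earlier first): Adeyemi (Jul 24, 2002) before Chaudhari (Jun 4, 2006) before Pereira (Mar 8, 2007) before Ibarra (Mar 23, 2008) before Szabo and Horvat (Aug 12, 2009).
Szabo and Horvat are each not designated emeritus, so the next rule applies.
Among Szabo and Horvat, by years of continuous service (higher first): Szabo (16 years) before Horvat (13 years).
Full order: Harlow, Petrov, Adeyemi, Chaudhari, Pereira, Ibarra, Szabo, Horvat.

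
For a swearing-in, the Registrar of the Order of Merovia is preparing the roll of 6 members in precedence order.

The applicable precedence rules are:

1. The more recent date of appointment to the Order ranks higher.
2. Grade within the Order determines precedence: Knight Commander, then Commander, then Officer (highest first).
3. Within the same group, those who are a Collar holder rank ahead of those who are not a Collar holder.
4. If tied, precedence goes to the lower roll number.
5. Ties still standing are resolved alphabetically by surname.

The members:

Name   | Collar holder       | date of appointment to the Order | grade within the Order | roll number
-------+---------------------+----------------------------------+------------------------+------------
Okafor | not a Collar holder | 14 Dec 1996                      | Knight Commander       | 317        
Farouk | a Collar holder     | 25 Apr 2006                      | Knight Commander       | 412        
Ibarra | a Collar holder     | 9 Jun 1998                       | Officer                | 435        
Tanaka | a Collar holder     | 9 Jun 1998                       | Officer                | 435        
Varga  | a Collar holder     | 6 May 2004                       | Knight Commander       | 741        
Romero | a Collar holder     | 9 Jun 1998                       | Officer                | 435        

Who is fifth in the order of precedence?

By date of appointment to the Order (later first): Farouk (25 Apr 2006); then Varga (6 May 2004); then Ibarra, Romero and Tanaka (each 9 Jun 1998); then Okafor (14 Dec 1996).
Ibarra, Romero and Tanaka are each Officer, so the next rule applies.
Ibarra, Romero and Tanaka are each a Collar holder, so the next rule applies.
Ibarra, Romero and Tanaka all have roll number 435, so the next rule applies.
Among Ibarra, Romero and Tanaka, alphabetically by surname: Ibarra before Romero before Tanaka.
Order: Farouk, Varga, Ibarra, Romero, Tanaka, Okafor.

Tanaka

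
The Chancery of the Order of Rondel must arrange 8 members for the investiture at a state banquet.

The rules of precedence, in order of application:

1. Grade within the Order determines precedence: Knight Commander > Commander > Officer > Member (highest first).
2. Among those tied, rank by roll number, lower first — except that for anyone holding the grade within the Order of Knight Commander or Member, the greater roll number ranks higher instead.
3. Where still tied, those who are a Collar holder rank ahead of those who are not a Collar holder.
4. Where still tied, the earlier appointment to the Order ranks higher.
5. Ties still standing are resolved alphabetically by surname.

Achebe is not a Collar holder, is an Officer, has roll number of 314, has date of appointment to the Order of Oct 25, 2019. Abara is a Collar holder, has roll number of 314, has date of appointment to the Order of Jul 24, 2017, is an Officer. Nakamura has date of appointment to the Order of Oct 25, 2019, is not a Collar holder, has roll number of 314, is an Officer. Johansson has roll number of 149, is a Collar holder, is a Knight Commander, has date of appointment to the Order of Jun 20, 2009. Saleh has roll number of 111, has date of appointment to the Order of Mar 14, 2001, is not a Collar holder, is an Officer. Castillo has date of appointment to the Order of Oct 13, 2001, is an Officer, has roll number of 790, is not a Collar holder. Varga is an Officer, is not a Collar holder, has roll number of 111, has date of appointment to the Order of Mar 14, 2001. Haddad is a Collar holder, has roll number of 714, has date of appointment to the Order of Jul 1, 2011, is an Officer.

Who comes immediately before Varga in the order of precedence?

Saleh

By grade within the Order: Johansson (Knight Commander); then Saleh, Varga, Abara, Achebe, Nakamura, Haddad and Castillo (Officer).
Among Saleh, Varga, Abara, Achebe, Nakamura, Haddad and Castillo, by roll number (lower first): Saleh and Varga (111) before Abara, Achebe and Nakamura (314) before Haddad (714) before Castillo (790).
Saleh and Varga are each not a Collar holder, so the next rule applies.
Saleh and Varga both have date of appointment to the Order Mar 14, 2001, so the next rule applies.
Among Saleh and Varga, alphabetically by surname: Saleh before Varga.
Among Abara, Achebe and Nakamura, a Collar holder before not a Collar holder: Abara (a Collar holder) before Achebe and Nakamura (not a Collar holder).
Achebe and Nakamura both have date of appointment to the Order Oct 25, 2019, so the next rule applies.
Among Achebe and Nakamura, alphabetically by surname: Achebe before Nakamura.
Order: Johansson, Saleh, Varga, Abara, Achebe, Nakamura, Haddad, Castillo.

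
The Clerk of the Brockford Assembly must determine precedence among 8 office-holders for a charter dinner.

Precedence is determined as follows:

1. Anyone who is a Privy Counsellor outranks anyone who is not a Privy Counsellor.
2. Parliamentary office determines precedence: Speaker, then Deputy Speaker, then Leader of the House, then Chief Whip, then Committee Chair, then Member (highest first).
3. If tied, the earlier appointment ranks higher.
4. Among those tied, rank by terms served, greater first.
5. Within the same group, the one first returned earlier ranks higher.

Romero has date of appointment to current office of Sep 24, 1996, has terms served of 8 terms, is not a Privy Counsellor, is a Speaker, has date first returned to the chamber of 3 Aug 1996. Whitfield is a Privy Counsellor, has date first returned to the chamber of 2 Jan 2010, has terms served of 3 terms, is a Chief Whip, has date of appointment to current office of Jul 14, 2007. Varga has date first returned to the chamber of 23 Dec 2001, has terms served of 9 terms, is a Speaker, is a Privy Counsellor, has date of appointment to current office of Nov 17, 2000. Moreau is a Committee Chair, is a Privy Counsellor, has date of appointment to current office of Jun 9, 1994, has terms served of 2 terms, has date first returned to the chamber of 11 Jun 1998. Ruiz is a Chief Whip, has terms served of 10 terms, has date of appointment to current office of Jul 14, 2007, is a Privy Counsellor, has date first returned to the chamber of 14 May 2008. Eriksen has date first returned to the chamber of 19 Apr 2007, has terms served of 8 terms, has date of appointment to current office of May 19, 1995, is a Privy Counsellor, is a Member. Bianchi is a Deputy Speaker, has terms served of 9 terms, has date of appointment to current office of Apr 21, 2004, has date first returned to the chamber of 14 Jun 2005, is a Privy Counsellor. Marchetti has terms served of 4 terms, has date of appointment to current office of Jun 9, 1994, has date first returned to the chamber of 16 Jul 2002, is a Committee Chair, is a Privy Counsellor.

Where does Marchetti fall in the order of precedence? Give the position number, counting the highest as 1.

5

By the first rule: Varga, Bianchi, Ruiz, Whitfield, Marchetti, Moreau and Eriksen (each a Privy Counsellor); then Romero (not a Privy Counsellor).
Among Varga, Bianchi, Ruiz, Whitfield, Marchetti, Moreau and Eriksen, by parliamentary office: Varga (Speaker) before Bianchi (Deputy Speaker) before Ruiz and Whitfield (Chief Whip) before Marchetti and Moreau (Committee Chair) before Eriksen (Member).
Ruiz and Whitfield both have date of appointment to current office Jul 14, 2007, so the next rule applies.
Among Ruiz and Whitfield, by terms served (higher first): Ruiz (10 terms) before Whitfield (3 terms).
Marchetti and Moreau both have date of appointment to current office Jun 9, 1994, so the next rule applies.
Among Marchetti and Moreau, by terms served (higher first): Marchetti (4 terms) before Moreau (2 terms).
Order: Varga, Bianchi, Ruiz, Whitfield, Marchetti, Moreau, Eriksen, Romero. So position 5.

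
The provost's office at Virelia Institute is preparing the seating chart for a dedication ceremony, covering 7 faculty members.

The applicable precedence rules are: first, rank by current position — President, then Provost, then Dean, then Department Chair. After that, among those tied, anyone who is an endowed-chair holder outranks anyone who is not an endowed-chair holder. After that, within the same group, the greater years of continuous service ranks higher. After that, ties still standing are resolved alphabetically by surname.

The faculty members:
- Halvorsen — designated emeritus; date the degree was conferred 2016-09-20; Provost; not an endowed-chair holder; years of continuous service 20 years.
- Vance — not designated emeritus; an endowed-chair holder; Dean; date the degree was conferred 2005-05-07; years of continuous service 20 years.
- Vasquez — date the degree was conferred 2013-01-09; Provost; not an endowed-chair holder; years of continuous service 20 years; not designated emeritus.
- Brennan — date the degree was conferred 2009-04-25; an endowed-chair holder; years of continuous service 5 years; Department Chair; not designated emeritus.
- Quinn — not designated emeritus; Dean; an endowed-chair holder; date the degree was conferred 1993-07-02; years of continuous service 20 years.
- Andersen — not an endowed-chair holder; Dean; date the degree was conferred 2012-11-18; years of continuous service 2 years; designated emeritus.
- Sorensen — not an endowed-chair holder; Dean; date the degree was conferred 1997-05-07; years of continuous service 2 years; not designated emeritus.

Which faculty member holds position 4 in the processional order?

Vance

By current position: Halvorsen and Vasquez (Provost); then Quinn, Vance, Andersen and Sorensen (Dean); then Brennan (Department Chair).
Halvorsen and Vasquez are each not an endowed-chair holder, so the next rule applies.
Halvorsen and Vasquez both have years of continuous service 20 years, so the next rule applies.
Among Halvorsen and Vasquez, alphabetically by surname: Halvorsen before Vasquez.
Among Quinn, Vance, Andersen and Sorensen, an endowed-chair holder before not an endowed-chair holder: Quinn and Vance (an endowed-chair holder) before Andersen and Sorensen (not an endowed-chair holder).
Quinn and Vance both have years of continuous service 20 years, so the next rule applies.
Among Quinn and Vance, alphabetically by surname: Quinn before Vance.
Andersen and Sorensen both have years of continuous service 2 years, so the next rule applies.
Among Andersen and Sorensen, alphabetically by surname: Andersen before Sorensen.
Order: Halvorsen, Vasquez, Quinn, Vance, Andersen, Sorensen, Brennan.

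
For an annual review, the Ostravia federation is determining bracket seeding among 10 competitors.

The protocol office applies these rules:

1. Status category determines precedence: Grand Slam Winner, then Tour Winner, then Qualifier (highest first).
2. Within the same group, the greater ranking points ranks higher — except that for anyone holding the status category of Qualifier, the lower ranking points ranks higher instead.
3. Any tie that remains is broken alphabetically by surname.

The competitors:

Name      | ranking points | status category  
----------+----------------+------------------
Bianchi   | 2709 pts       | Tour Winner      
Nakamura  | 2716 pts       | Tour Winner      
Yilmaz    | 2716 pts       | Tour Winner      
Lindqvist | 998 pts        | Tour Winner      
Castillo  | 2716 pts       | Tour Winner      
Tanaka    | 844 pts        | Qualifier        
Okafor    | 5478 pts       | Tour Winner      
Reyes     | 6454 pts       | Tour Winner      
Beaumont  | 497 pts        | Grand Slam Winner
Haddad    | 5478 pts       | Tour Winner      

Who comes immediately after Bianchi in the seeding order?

By status category: Beaumont (Grand Slam Winner); then Reyes, Haddad, Okafor, Castillo, Nakamura, Yilmaz, Bianchi and Lindqvist (Tour Winner); then Tanaka (Qualifier).
Among Reyes, Haddad, Okafor, Castillo, Nakamura, Yilmaz, Bianchi and Lindqvist, by ranking points (higher first): Reyes (6454 pts) before Haddad and Okafor (5478 pts) before Castillo, Nakamura and Yilmaz (2716 pts) before Bianchi (2709 pts) before Lindqvist (998 pts).
Among Haddad and Okafor, alphabetically by surname: Haddad before Okafor.
Among Castillo, Nakamura and Yilmaz, alphabetically by surname: Castillo before Nakamura before Yilmaz.
Order: Beaumont, Reyes, Haddad, Okafor, Castillo, Nakamura, Yilmaz, Bianchi, Lindqvist, Tanaka.

Lindqvist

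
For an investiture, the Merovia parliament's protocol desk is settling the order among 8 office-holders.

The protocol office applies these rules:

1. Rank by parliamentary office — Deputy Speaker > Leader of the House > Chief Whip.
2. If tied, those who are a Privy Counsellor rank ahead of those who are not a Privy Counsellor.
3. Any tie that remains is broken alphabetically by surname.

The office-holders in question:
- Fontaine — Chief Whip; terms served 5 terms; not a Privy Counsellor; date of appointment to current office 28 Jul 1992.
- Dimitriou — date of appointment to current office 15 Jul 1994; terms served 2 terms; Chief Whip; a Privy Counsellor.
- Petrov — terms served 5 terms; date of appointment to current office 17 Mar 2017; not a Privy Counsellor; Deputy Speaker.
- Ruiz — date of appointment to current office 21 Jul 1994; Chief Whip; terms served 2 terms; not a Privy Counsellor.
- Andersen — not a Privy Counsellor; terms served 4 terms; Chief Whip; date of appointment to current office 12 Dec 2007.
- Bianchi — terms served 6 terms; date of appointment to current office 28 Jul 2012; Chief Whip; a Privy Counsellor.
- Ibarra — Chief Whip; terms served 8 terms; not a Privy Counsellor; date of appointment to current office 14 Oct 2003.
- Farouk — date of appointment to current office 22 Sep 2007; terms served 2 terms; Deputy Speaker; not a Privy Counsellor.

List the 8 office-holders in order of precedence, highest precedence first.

By parliamentary office: Farouk and Petrov (Deputy Speaker); then Bianchi, Dimitriou, Andersen, Fontaine, Ibarra and Ruiz (Chief Whip).
Farouk and Petrov are each not a Privy Counsellor, so the next rule applies.
Among Farouk and Petrov, alphabetically by surname: Farouk before Petrov.
Among Bianchi, Dimitriou, Andersen, Fontaine, Ibarra and Ruiz, a Privy Counsellor before not a Privy Counsellor: Bianchi and Dimitriou (a Privy Counsellor) before Andersen, Fontaine, Ibarra and Ruiz (not a Privy Counsellor).
Among Bianchi and Dimitriou, alphabetically by surname: Bianchi before Dimitriou.
Among Andersen, Fontaine, Ibarra and Ruiz, alphabetically by surname: Andersen before Fontaine before Ibarra before Ruiz.
Full order: Farouk, Petrov, Bianchi, Dimitriou, Andersen, Fontaine, Ibarra, Ruiz.

Farouk, Petrov, Bianchi, Dimitriou, Andersen, Fontaine, Ibarra, Ruiz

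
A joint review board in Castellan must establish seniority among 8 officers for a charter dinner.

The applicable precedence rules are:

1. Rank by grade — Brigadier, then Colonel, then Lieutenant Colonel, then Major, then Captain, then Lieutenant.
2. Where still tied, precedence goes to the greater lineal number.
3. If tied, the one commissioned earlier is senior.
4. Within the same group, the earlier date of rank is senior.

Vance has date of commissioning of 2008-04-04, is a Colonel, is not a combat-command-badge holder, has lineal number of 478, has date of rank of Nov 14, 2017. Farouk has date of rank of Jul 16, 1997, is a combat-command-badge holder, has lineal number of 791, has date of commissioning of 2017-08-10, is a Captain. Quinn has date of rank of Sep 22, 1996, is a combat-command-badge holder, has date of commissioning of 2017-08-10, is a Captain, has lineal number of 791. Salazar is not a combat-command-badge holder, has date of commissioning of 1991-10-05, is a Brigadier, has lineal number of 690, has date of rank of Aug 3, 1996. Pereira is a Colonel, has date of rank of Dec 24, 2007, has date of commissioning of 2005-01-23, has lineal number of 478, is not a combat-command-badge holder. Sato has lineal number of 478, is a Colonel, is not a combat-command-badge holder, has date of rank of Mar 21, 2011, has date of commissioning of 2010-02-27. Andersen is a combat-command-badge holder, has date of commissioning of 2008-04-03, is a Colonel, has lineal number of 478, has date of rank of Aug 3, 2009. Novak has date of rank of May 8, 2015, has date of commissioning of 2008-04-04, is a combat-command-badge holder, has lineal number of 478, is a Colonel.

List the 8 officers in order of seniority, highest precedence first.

By grade: Salazar (Brigadier); then Pereira, Andersen, Novak, Vance and Sato (Colonel); then Quinn and Farouk (Captain).
Pereira, Andersen, Novak, Vance and Sato all have lineal number 478, so the next rule applies.
Among Pereira, Andersen, Novak, Vance and Sato, by date of commissioning (earlier first): Pereira (2005-01-23) before Andersen (2008-04-03) before Novak and Vance (2008-04-04) before Sato (2010-02-27).
Among Novak and Vance, by date of rank (earlier first): Novak (May 8, 2015) before Vance (Nov 14, 2017).
Quinn and Farouk both have lineal number 791, so the next rule applies.
Quinn and Farouk both have date of commissioning 2017-08-10, so the next rule applies.
Among Quinn and Farouk, by date of rank (earlier first): Quinn (Sep 22, 1996) before Farouk (Jul 16, 1997).
Full order: Salazar, Pereira, Andersen, Novak, Vance, Sato, Quinn, Farouk.

Salazar, Pereira, Andersen, Novak, Vance, Sato, Quinn, Farouk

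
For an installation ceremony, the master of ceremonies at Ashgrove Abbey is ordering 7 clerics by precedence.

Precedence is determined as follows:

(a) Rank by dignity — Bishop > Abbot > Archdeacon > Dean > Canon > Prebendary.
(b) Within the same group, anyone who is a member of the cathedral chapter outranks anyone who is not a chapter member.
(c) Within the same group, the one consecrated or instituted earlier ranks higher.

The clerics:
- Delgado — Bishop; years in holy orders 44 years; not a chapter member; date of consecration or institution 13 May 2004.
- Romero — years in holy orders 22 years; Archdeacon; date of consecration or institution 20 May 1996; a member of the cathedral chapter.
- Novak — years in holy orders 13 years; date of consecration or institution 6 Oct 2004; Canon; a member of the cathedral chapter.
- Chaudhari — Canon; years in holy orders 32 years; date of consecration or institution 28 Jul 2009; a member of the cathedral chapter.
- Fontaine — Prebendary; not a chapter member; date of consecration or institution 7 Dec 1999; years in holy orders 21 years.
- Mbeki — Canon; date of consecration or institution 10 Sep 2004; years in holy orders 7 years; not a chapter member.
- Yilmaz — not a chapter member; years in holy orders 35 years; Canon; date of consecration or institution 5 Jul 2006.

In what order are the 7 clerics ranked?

By dignity: Delgado (Bishop); then Romero (Archdeacon); then Novak, Chaudhari, Mbeki and Yilmaz (Canon); then Fontaine (Prebendary).
Among Novak, Chaudhari, Mbeki and Yilmaz, a member of the cathedral chapter before not a chapter member: Novak and Chaudhari (a member of the cathedral chapter) before Mbeki and Yilmaz (not a chapter member).
Among Novak and Chaudhari, by date of consecration or institution (earlier first): Novak (6 Oct 2004) before Chaudhari (28 Jul 2009).
Among Mbeki and Yilmaz, by date of consecration or institution (earlier first): Mbeki (10 Sep 2004) before Yilmaz (5 Jul 2006).
Full order: Delgado, Romero, Novak, Chaudhari, Mbeki, Yilmaz, Fontaine.

Delgado, Romero, Novak, Chaudhari, Mbeki, Yilmaz, Fontaine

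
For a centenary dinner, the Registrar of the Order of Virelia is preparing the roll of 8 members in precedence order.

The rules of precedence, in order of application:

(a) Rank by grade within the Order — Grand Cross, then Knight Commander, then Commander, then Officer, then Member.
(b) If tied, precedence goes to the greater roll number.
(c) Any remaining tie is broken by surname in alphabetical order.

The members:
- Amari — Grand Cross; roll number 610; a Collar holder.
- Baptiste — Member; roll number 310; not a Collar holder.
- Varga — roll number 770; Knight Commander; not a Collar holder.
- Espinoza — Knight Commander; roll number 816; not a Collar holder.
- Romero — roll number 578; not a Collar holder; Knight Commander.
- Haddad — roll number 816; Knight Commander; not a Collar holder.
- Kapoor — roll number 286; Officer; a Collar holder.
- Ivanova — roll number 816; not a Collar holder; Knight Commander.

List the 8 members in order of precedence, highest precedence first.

Amari, Espinoza, Haddad, Ivanova, Varga, Romero, Kapoor, Baptiste

By grade within the Order: Amari (Grand Cross); then Espinoza, Haddad, Ivanova, Varga and Romero (Knight Commander); then Kapoor (Officer); then Baptiste (Member).
Among Espinoza, Haddad, Ivanova, Varga and Romero, by roll number (higher first): Espinoza, Haddad and Ivanova (816) before Varga (770) before Romero (578).
Among Espinoza, Haddad and Ivanova, alphabetically by surname: Espinoza before Haddad before Ivanova.
Full order: Amari, Espinoza, Haddad, Ivanova, Varga, Romero, Kapoor, Baptiste.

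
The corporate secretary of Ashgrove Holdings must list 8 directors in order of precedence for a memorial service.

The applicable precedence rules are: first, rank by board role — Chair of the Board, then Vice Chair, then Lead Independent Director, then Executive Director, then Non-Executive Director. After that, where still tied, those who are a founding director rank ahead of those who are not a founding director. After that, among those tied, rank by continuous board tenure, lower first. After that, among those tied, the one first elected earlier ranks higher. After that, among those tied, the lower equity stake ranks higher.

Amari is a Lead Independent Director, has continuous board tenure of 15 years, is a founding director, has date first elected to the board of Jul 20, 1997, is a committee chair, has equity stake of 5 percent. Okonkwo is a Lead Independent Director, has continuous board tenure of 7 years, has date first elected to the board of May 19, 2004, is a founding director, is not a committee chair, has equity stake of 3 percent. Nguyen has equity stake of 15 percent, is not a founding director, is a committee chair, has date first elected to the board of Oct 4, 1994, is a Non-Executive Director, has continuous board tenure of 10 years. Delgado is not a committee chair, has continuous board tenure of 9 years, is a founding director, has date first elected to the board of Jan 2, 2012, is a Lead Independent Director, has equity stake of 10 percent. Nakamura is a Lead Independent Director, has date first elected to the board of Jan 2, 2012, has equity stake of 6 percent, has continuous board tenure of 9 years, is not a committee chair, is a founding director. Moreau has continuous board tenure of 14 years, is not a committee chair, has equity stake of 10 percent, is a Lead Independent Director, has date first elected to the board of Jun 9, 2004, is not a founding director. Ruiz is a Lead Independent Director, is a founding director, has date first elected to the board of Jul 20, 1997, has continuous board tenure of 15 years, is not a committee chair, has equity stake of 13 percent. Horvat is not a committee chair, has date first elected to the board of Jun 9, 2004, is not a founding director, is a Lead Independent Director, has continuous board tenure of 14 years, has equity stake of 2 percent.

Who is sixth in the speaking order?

Horvat

By board role: Okonkwo, Nakamura, Delgado, Amari, Ruiz, Horvat and Moreau (Lead Independent Director); then Nguyen (Non-Executive Director).
Among Okonkwo, Nakamura, Delgado, Amari, Ruiz, Horvat and Moreau, a founding director before not a founding director: Okonkwo, Nakamura, Delgado, Amari and Ruiz (a founding director) before Horvat and Moreau (not a founding director).
Among Okonkwo, Nakamura, Delgado, Amari and Ruiz, by continuous board tenure (lower first): Okonkwo (7 years) before Nakamura and Delgado (9 years) before Amari and Ruiz (15 years).
Nakamura and Delgado both have date first elected to the board Jan 2, 2012, so the next rule applies.
Among Nakamura and Delgado, by equity stake (lower first): Nakamura (6 percent) before Delgado (10 percent).
Amari and Ruiz both have date first elected to the board Jul 20, 1997, so the next rule applies.
Among Amari and Ruiz, by equity stake (lower first): Amari (5 percent) before Ruiz (13 percent).
Horvat and Moreau both have continuous board tenure 14 years, so the next rule applies.
Horvat and Moreau both have date first elected to the board Jun 9, 2004, so the next rule applies.
Among Horvat and Moreau, by equity stake (lower first): Horvat (2 percent) before Moreau (10 percent).
Order: Okonkwo, Nakamura, Delgado, Amari, Ruiz, Horvat, Moreau, Nguyen.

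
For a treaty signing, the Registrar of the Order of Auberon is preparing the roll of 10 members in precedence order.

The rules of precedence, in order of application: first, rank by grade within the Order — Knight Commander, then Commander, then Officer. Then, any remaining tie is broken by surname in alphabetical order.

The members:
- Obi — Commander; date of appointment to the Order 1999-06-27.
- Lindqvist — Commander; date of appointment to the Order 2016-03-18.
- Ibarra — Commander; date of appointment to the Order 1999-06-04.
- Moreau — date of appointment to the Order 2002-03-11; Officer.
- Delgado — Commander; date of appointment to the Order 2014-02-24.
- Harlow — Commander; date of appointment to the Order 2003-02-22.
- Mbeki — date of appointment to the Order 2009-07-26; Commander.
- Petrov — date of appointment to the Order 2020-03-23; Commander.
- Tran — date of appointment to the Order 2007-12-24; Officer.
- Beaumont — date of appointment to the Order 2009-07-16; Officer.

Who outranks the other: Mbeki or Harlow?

By grade within the Order: Delgado, Harlow, Ibarra, Lindqvist, Mbeki, Obi and Petrov (Commander); then Beaumont, Moreau and Tran (Officer).
Among Delgado, Harlow, Ibarra, Lindqvist, Mbeki, Obi and Petrov, alphabetically by surname: Delgado before Harlow before Ibarra before Lindqvist before Mbeki before Obi before Petrov.
Among Beaumont, Moreau and Tran, alphabetically by surname: Beaumont before Moreau before Tran.
So Harlow takes precedence.

Harlow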